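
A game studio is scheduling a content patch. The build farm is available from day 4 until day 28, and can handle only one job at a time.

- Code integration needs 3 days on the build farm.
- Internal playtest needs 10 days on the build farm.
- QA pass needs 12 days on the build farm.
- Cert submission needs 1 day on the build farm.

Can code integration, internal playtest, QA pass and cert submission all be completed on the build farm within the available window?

The build farm window is 28 − 4 = 24 days.
Running back to back, the jobs need 3 + 10 + 12 + 1 = 26 days on the build farm.
Since 26 > 24, they cannot all fit.

No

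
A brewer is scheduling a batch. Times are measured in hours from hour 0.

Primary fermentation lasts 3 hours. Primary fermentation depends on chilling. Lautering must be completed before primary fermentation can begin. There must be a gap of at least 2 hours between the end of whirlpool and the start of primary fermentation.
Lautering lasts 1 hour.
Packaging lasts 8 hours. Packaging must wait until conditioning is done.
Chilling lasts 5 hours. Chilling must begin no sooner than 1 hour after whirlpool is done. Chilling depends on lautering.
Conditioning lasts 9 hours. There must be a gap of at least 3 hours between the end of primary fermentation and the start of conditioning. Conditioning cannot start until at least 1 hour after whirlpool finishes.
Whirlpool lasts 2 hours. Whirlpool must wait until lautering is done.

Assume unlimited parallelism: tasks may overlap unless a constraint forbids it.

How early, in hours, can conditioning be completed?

Lautering can start immediately at hour 0; it finishes at hour 1.
Whirlpool waits on lautering (finishes hour 1), so it starts at hour 1 and finishes at 1 + 2 = hour 3.
Chilling has to wait for whirlpool (finishes hour 3, plus 1-hour gap → hour 4); lautering (finishes hour 1). The latest of these is hour 4, so chilling runs hour 4 to 4 + 5 = hour 9.
Primary fermentation cannot start until chilling (finishes hour 9); lautering (finishes hour 1); whirlpool (finishes hour 3, plus 2-hour gap → hour 5). The controlling bound is hour 9, so primary fermentation finishes at 9 + 3 = hour 12.
Conditioning has to wait for primary fermentation (finishes hour 12, plus 3-hour gap → hour 15); whirlpool (finishes hour 3, plus 1-hour gap → hour 4). The latest of these is hour 15, so conditioning runs hour 15 to 15 + 9 = hour 24.

24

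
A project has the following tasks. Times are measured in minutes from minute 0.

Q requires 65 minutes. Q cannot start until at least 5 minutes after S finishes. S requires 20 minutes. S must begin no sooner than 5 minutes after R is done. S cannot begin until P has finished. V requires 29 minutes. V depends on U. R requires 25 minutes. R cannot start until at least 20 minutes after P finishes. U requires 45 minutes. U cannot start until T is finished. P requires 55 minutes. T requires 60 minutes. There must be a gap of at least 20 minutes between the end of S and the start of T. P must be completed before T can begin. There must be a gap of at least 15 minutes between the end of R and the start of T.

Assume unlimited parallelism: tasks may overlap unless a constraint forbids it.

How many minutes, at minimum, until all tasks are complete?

279

P has no prerequisites, so it starts at minute 0 and finishes at minute 55.
R waits on P (finishes minute 55, plus 20-minute gap → minute 75), so it starts at minute 75 and finishes at 75 + 25 = minute 100.
S needs all of R (finishes minute 100, plus 5-minute gap → minute 105); P (finishes minute 55). That puts its earliest start at minute 105; it finishes at 105 + 20 = minute 125.
T has to wait for S (finishes minute 125, plus 20-minute gap → minute 145); P (finishes minute 55); R (finishes minute 100, plus 15-minute gap → minute 115). The latest of these is minute 145, so T runs minute 145 to 145 + 60 = minute 205.
U waits on T (finishes minute 205), so it starts at minute 205 and finishes at 205 + 45 = minute 250.
V cannot begin until U (finishes minute 250). It runs from minute 250 to 250 + 29 = minute 279.
Q waits on S (finishes minute 125, plus 5-minute gap → minute 130), so it starts at minute 130 and finishes at 130 + 65 = minute 195.
All tasks are finished once the last one completes. Finish times: P at 55, Q at 195, R at 100, S at 125, T at 205, U at 250, V at 279. The latest is minute 279.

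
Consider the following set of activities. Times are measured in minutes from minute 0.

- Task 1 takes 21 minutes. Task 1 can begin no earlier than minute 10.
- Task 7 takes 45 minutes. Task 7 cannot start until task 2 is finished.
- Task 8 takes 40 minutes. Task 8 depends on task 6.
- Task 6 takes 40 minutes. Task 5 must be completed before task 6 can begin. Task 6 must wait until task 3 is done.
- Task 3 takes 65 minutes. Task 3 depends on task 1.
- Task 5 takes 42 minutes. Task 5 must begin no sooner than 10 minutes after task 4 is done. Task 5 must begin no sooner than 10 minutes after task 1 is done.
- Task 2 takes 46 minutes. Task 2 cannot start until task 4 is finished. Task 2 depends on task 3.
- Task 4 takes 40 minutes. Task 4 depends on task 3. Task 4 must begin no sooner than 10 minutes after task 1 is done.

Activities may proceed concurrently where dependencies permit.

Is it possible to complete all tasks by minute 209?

No

Task 1 cannot begin until its own release at minute 10. It runs from minute 10 to 10 + 21 = minute 31.
Task 3 cannot begin until task 1 (finishes minute 31). It runs from minute 31 to 31 + 65 = minute 96.
Task 4 needs all of task 3 (finishes minute 96); task 1 (finishes minute 31, plus 10-minute gap → minute 41). That puts its earliest start at minute 96; it finishes at 96 + 40 = minute 136.
Task 5 has to wait for task 4 (finishes minute 136, plus 10-minute gap → minute 146); task 1 (finishes minute 31, plus 10-minute gap → minute 41). The latest of these is minute 146, so task 5 runs minute 146 to 146 + 42 = minute 188.
For task 6: task 5 (finishes minute 188); task 3 (finishes minute 96). Taking the maximum gives a start of minute 188, and it finishes at 188 + 40 = minute 228.
Task 8 waits on task 6 (finishes minute 228), so it starts at minute 228 and finishes at 228 + 40 = minute 268.
Task 2 needs all of task 4 (finishes minute 136); task 3 (finishes minute 96). That puts its earliest start at minute 136; it finishes at 136 + 46 = minute 182.
Task 7 waits on task 2 (finishes minute 182), so it starts at minute 182 and finishes at 182 + 45 = minute 227.
The earliest everything can be done is minute 268, which is after the deadline of 209, so it is not possible.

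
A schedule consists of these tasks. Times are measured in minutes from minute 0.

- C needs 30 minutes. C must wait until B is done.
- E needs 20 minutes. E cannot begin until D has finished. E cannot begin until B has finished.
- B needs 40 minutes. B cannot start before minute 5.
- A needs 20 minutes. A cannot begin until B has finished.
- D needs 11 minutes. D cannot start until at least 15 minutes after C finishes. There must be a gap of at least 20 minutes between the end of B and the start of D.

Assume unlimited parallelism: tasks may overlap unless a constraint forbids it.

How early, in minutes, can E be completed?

121

B waits on its own release at minute 5, so it starts at minute 5 and finishes at 5 + 40 = minute 45.
C cannot begin until B (finishes minute 45). It runs from minute 45 to 45 + 30 = minute 75.
For D: C (finishes minute 75, plus 15-minute gap → minute 90); B (finishes minute 45, plus 20-minute gap → minute 65). Taking the maximum gives a start of minute 90, and it finishes at 90 + 11 = minute 101.
E cannot start until D (finishes minute 101); B (finishes minute 45). The controlling bound is minute 101, so E finishes at 101 + 20 = minute 121.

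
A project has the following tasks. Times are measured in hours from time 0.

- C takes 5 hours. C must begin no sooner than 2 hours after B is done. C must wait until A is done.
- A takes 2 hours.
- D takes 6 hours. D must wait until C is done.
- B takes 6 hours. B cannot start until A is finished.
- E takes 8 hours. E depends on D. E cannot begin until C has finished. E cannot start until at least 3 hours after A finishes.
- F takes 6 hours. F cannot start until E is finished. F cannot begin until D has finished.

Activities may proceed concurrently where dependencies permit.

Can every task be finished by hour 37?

Nothing blocks A, so it runs from hour 0 to hour 2.
B cannot begin until A (finishes hour 2). It runs from hour 2 to 2 + 6 = hour 8.
For C: B (finishes hour 8, plus 2-hour gap → hour 10); A (finishes hour 2). Taking the maximum gives a start of hour 10, and it finishes at 10 + 5 = hour 15.
After C (finishes hour 15), D can start at hour 15 and finishes at hour 21.
E needs all of D (finishes hour 21); C (finishes hour 15); A (finishes hour 2, plus 3-hour gap → hour 5). That puts its earliest start at hour 21; it finishes at 21 + 8 = hour 29.
F cannot start until E (finishes hour 29); D (finishes hour 21). The controlling bound is hour 29, so F finishes at 29 + 6 = hour 35.
Every task is finished by hour 35, which is no later than the deadline of 37, so the schedule is feasible.

Yes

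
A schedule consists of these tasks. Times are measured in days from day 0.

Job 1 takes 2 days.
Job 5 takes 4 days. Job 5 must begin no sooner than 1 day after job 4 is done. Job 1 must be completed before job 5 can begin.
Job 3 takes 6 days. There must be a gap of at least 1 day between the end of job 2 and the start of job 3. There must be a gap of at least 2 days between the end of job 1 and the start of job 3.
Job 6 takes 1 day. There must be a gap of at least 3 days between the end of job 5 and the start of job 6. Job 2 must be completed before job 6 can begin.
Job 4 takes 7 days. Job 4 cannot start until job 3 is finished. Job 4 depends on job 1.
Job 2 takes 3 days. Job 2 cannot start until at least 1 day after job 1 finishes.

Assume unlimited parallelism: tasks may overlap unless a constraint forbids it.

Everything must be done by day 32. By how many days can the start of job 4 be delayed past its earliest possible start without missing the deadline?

3

Job 1 has no prerequisites, so it starts at day 0 and finishes at day 2.
After job 1 (finishes day 2, plus 1-day gap → day 3), job 2 can start at day 3 and finishes at day 6.
For job 3: job 2 (finishes day 6, plus 1-day gap → day 7); job 1 (finishes day 2, plus 2-day gap → day 4). Taking the maximum gives a start of day 7, and it finishes at 7 + 6 = day 13.
Job 4 cannot start until job 3 (finishes day 13); job 1 (finishes day 2). The controlling bound is day 13, so job 4 finishes at 13 + 7 = day 20.

Working backward from the deadline:
Job 6 must finish by day 32; it takes 1 day, so it must start by 32 − 1 = day 31.
Job 5 must finish before job 6 (must start by day 31, minus 3-day gap → day 28). With a 4-day duration, job 5 must start by 28 − 4 = day 24.
Job 4 has to be done before job 5 (must start by day 24, minus 1-day gap → day 23). That means finishing by day 23, i.e. starting by 23 − 7 = day 16.
So job 4 can start as early as day 13 and as late as day 16, giving 16 − 13 = 3 days of slack.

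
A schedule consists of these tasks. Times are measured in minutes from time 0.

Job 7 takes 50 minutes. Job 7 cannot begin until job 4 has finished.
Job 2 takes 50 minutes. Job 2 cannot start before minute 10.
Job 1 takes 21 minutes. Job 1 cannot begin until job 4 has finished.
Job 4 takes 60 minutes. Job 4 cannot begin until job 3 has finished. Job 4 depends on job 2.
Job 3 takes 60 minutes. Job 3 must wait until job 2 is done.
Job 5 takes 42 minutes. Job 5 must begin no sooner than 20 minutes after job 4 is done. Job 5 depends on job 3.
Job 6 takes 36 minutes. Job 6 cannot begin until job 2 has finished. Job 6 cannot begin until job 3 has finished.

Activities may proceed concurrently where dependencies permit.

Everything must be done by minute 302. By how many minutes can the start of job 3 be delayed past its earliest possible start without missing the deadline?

After its own release at minute 10, job 2 can start at minute 10 and finishes at minute 60.
Job 3 waits on job 2 (finishes minute 60), so it starts at minute 60 and finishes at 60 + 60 = minute 120.

Working backward from the deadline:
Job 1 has no dependents, so it just needs to finish by minute 302. Starting by 302 − 21 = minute 281 achieves that.
Nothing follows job 5; the deadline of minute 302 is its only limit. It must start by 302 − 42 = minute 260.
Nothing follows job 7; the deadline of minute 302 is its only limit. It must start by 302 − 50 = minute 252.
Job 4 has several dependents: job 1 (must start by minute 281); job 5 (must start by minute 260, minus 20-minute gap → minute 240); job 7 (must start by minute 252). The earliest of those limits is minute 240, so job 4 must start by 240 − 60 = minute 180.
To finish by minute 302, job 6 (duration 36) must start no later than minute 266.
For job 3: job 4 (must start by minute 180); job 5 (must start by minute 260); job 6 (must start by minute 266). The most restrictive is minute 180; with a 60-minute duration, job 3 must start by minute 120.
So job 3 can start as early as minute 60 and as late as minute 120, giving 120 − 60 = 60 minutes of slack.

60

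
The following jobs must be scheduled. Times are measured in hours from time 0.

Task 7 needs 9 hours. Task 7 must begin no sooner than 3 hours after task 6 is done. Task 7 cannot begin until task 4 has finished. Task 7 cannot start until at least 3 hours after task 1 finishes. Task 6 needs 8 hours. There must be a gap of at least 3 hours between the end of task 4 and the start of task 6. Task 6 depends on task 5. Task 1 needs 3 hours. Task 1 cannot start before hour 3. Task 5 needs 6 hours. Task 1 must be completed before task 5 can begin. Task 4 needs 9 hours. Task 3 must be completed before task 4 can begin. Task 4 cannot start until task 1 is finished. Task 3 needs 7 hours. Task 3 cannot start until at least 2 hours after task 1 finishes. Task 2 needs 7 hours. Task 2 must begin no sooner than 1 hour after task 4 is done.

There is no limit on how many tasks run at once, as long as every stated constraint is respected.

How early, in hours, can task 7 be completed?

47

Task 1 waits on its own release at hour 3, so it starts at hour 3 and finishes at 3 + 3 = hour 6.
Task 5 waits on task 1 (finishes hour 6), so it starts at hour 6 and finishes at 6 + 6 = hour 12.
Task 3 cannot begin until task 1 (finishes hour 6, plus 2-hour gap → hour 8). It runs from hour 8 to 8 + 7 = hour 15.
Task 4 needs all of task 3 (finishes hour 15); task 1 (finishes hour 6). That puts its earliest start at hour 15; it finishes at 15 + 9 = hour 24.
Task 6 needs all of task 4 (finishes hour 24, plus 3-hour gap → hour 27); task 5 (finishes hour 12). That puts its earliest start at hour 27; it finishes at 27 + 8 = hour 35.
Task 7 needs all of task 6 (finishes hour 35, plus 3-hour gap → hour 38); task 4 (finishes hour 24); task 1 (finishes hour 6, plus 3-hour gap → hour 9). That puts its earliest start at hour 38; it finishes at 38 + 9 = hour 47.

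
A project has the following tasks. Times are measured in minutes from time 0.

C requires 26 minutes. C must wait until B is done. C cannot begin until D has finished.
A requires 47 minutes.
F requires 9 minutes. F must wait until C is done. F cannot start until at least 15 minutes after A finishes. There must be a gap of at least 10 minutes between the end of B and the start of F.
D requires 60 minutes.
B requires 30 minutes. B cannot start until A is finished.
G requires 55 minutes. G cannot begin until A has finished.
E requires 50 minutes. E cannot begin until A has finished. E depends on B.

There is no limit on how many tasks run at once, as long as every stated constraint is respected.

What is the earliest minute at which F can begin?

103

D can start immediately at minute 0; it finishes at minute 60.
Nothing blocks A, so it runs from minute 0 to minute 47.
B waits on A (finishes minute 47), so it starts at minute 47 and finishes at 47 + 30 = minute 77.
C has to wait for B (finishes minute 77); D (finishes minute 60). The latest of these is minute 77, so C runs minute 77 to 77 + 26 = minute 103.
F waits on C (finishes minute 103); A (finishes minute 47, plus 15-minute gap → minute 62); B (finishes minute 77, plus 10-minute gap → minute 87). The latest of these is minute 103, which is the earliest F can start.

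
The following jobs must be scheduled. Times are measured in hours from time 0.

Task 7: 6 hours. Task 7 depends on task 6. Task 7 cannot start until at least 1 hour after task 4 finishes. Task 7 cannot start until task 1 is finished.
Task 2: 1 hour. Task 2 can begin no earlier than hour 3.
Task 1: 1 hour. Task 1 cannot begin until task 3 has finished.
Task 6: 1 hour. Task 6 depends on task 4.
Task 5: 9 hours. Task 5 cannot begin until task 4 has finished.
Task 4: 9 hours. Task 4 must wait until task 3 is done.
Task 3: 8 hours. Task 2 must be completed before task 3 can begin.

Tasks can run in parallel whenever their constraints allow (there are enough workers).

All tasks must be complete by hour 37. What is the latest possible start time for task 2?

10

Task 7 must finish by hour 37; it takes 6 hours, so it must start by 37 − 6 = hour 31.
Task 1 feeds into task 7 (must start by hour 31); so task 1 must finish by hour 31 and therefore start by hour 30.
Nothing follows task 5; the deadline of hour 37 is its only limit. It must start by 37 − 9 = hour 28.
Task 6 has to be done before task 7 (must start by hour 31). That means finishing by hour 31, i.e. starting by 31 − 1 = hour 30.
Task 4 feeds task 5 (must start by hour 28); task 6 (must start by hour 30); task 7 (must start by hour 31, minus 1-hour gap → hour 30). Taking the minimum, task 4 must finish by hour 28 and start by 28 − 9 = hour 19.
For task 3: task 1 (must start by hour 30); task 4 (must start by hour 19). The most restrictive is hour 19; with an 8-hour duration, task 3 must start by hour 11.
Task 2 feeds into task 3 (must start by hour 11); so task 2 must finish by hour 11 and therefore start by hour 10.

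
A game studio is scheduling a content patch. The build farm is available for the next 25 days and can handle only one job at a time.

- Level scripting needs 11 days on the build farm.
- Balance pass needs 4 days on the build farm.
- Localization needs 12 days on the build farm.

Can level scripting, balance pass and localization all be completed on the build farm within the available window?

No

Running back to back, the jobs need 11 + 4 + 12 = 27 days on the build farm.
Since 27 > 25, they cannot all fit.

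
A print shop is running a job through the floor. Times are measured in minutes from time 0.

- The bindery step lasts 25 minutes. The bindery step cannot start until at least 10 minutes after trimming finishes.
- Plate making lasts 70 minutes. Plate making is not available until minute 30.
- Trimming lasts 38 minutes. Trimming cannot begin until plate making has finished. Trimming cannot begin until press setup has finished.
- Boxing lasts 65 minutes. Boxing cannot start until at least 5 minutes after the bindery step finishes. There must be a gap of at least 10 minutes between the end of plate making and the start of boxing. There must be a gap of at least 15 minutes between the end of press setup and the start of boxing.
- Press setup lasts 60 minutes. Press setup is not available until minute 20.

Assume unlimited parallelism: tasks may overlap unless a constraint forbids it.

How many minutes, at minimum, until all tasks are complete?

243

Press setup cannot begin until its own release at minute 20. It runs from minute 20 to 20 + 60 = minute 80.
Plate making cannot begin until its own release at minute 30. It runs from minute 30 to 30 + 70 = minute 100.
For trimming: plate making (finishes minute 100); press setup (finishes minute 80). Taking the maximum gives a start of minute 100, and it finishes at 100 + 38 = minute 138.
The bindery step waits on trimming (finishes minute 138, plus 10-minute gap → minute 148), so it starts at minute 148 and finishes at 148 + 25 = minute 173.
Boxing needs all of the bindery step (finishes minute 173, plus 5-minute gap → minute 178); plate making (finishes minute 100, plus 10-minute gap → minute 110); press setup (finishes minute 80, plus 15-minute gap → minute 95). That puts its earliest start at minute 178; it finishes at 178 + 65 = minute 243.
All tasks are finished once the last one completes. Finish times: Plate making at 100, Press setup at 80, Trimming at 138, The bindery step at 173, Boxing at 243. The latest is minute 243.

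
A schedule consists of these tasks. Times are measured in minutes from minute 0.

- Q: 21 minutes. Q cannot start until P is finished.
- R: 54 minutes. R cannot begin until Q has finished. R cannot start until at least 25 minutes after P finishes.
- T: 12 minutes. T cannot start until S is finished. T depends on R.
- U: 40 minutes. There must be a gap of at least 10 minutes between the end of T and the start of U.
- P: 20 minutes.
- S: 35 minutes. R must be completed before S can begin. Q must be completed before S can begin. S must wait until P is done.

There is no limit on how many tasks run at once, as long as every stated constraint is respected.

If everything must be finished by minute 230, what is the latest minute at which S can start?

To finish by minute 230, U (duration 40) must start no later than minute 190.
T feeds into U (must start by minute 190, minus 10-minute gap → minute 180); so T must finish by minute 180 and therefore start by minute 168.
Since T (must start by minute 168) depends on it, S must finish by minute 168. Backing off its 35-minute duration gives a latest start of minute 133.

133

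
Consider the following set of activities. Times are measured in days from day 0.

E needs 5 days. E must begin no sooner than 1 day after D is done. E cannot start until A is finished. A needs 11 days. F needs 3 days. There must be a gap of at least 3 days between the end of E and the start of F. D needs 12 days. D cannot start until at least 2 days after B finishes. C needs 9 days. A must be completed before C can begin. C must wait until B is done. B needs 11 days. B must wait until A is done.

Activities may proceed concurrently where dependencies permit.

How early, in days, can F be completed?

48

A can start immediately at day 0; it finishes at day 11.
B cannot begin until A (finishes day 11). It runs from day 11 to 11 + 11 = day 22.
D cannot begin until B (finishes day 22, plus 2-day gap → day 24). It runs from day 24 to 24 + 12 = day 36.
E has to wait for D (finishes day 36, plus 1-day gap → day 37); A (finishes day 11). The latest of these is day 37, so E runs day 37 to 37 + 5 = day 42.
F cannot begin until E (finishes day 42, plus 3-day gap → day 45). It runs from day 45 to 45 + 3 = day 48.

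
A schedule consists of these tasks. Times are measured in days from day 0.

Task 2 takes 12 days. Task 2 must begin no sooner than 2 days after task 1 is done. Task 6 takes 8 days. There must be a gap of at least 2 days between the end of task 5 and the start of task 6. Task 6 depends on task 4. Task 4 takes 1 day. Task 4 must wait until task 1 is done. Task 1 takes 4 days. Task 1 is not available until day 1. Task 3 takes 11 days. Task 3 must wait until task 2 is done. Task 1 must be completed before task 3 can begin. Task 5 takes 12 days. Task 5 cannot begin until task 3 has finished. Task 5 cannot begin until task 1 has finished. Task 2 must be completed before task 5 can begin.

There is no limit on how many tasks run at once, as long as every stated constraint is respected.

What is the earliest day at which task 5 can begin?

Task 1 waits on its own release at day 1, so it starts at day 1 and finishes at 1 + 4 = day 5.
Task 2 waits on task 1 (finishes day 5, plus 2-day gap → day 7), so it starts at day 7 and finishes at 7 + 12 = day 19.
For task 3: task 2 (finishes day 19); task 1 (finishes day 5). Taking the maximum gives a start of day 19, and it finishes at 19 + 11 = day 30.
Task 5 waits on task 3 (finishes day 30); task 1 (finishes day 5); task 2 (finishes day 19). The latest of these is day 30, which is the earliest task 5 can start.

30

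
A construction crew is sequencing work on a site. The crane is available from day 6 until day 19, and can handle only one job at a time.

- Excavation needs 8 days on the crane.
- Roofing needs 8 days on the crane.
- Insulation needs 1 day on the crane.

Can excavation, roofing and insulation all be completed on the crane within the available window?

No

The crane window is 19 − 6 = 13 days.
Running back to back, the jobs need 8 + 8 + 1 = 17 days on the crane.
Since 17 > 13, they cannot all fit.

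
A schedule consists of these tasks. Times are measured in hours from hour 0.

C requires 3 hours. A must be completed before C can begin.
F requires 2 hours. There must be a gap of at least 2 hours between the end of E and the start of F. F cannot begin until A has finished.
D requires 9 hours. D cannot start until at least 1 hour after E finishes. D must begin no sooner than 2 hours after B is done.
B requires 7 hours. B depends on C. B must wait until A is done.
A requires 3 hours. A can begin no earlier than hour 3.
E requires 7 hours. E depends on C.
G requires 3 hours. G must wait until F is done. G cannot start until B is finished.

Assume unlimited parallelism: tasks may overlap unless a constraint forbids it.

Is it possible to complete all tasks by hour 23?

A waits on its own release at hour 3, so it starts at hour 3 and finishes at 3 + 3 = hour 6.
C cannot begin until A (finishes hour 6). It runs from hour 6 to 6 + 3 = hour 9.
E waits on C (finishes hour 9), so it starts at hour 9 and finishes at 9 + 7 = hour 16.
F has to wait for E (finishes hour 16, plus 2-hour gap → hour 18); A (finishes hour 6). The latest of these is hour 18, so F runs hour 18 to 18 + 2 = hour 20.
B cannot start until C (finishes hour 9); A (finishes hour 6). The controlling bound is hour 9, so B finishes at 9 + 7 = hour 16.
G needs all of F (finishes hour 20); B (finishes hour 16). That puts its earliest start at hour 20; it finishes at 20 + 3 = hour 23.
For D: E (finishes hour 16, plus 1-hour gap → hour 17); B (finishes hour 16, plus 2-hour gap → hour 18). Taking the maximum gives a start of hour 18, and it finishes at 18 + 9 = hour 27.
The earliest everything can be done is hour 27, which is after the deadline of 23, so it is not possible.

No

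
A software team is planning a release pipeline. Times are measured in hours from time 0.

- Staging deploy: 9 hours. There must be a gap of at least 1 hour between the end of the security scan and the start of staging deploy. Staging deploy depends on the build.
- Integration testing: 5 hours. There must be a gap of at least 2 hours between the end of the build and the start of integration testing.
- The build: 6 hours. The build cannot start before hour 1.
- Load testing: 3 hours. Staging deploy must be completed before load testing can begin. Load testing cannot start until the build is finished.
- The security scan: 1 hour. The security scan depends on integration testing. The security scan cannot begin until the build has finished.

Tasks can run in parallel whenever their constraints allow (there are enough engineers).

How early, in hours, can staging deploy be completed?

After its own release at hour 1, the build can start at hour 1 and finishes at hour 7.
After the build (finishes hour 7, plus 2-hour gap → hour 9), integration testing can start at hour 9 and finishes at hour 14.
For the security scan: integration testing (finishes hour 14); the build (finishes hour 7). Taking the maximum gives a start of hour 14, and it finishes at 14 + 1 = hour 15.
For staging deploy: the security scan (finishes hour 15, plus 1-hour gap → hour 16); the build (finishes hour 7). Taking the maximum gives a start of hour 16, and it finishes at 16 + 9 = hour 25.

25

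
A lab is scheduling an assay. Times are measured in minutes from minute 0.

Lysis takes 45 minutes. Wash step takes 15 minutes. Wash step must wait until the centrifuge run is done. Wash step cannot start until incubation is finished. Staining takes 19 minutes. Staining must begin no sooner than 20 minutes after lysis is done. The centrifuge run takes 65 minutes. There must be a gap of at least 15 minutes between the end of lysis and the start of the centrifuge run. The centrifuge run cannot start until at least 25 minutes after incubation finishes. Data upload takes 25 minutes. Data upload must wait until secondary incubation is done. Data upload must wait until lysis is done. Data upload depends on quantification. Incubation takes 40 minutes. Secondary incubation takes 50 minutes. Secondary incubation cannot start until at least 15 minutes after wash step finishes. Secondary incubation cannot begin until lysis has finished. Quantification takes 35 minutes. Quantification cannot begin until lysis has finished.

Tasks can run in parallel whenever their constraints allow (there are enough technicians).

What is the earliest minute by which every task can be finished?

Incubation has no prerequisites, so it starts at minute 0 and finishes at minute 40.
Nothing blocks lysis, so it runs from minute 0 to minute 45.
Quantification waits on lysis (finishes minute 45), so it starts at minute 45 and finishes at 45 + 35 = minute 80.
Staining waits on lysis (finishes minute 45, plus 20-minute gap → minute 65), so it starts at minute 65 and finishes at 65 + 19 = minute 84.
The centrifuge run has to wait for lysis (finishes minute 45, plus 15-minute gap → minute 60); incubation (finishes minute 40, plus 25-minute gap → minute 65). The latest of these is minute 65, so the centrifuge run runs minute 65 to 65 + 65 = minute 130.
Wash step needs all of the centrifuge run (finishes minute 130); incubation (finishes minute 40). That puts its earliest start at minute 130; it finishes at 130 + 15 = minute 145.
Secondary incubation needs all of wash step (finishes minute 145, plus 15-minute gap → minute 160); lysis (finishes minute 45). That puts its earliest start at minute 160; it finishes at 160 + 50 = minute 210.
For data upload: secondary incubation (finishes minute 210); lysis (finishes minute 45); quantification (finishes minute 80). Taking the maximum gives a start of minute 210, and it finishes at 210 + 25 = minute 235.
All tasks are finished once the last one completes. Finish times: Lysis at 45, Incubation at 40, The centrifuge run at 130, Wash step at 145, Staining at 84, Secondary incubation at 210, Quantification at 80, Data upload at 235. The latest is minute 235.

235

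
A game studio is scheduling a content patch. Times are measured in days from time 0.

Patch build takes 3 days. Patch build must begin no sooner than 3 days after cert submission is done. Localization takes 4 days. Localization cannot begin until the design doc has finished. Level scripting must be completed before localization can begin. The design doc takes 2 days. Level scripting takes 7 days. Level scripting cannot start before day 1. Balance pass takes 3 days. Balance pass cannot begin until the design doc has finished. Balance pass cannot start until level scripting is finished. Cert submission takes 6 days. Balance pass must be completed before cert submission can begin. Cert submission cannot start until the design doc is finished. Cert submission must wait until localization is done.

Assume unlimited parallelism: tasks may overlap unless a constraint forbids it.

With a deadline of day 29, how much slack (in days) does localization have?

5

Level scripting waits on its own release at day 1, so it starts at day 1 and finishes at 1 + 7 = day 8.
Nothing blocks the design doc, so it runs from day 0 to day 2.
For localization: the design doc (finishes day 2); level scripting (finishes day 8). Taking the maximum gives a start of day 8, and it finishes at 8 + 4 = day 12.

Working backward from the deadline:
Patch build must finish by day 29; it takes 3 days, so it must start by 29 − 3 = day 26.
Cert submission has to be done before patch build (must start by day 26, minus 3-day gap → day 23). That means finishing by day 23, i.e. starting by 23 − 6 = day 17.
Localization feeds into cert submission (must start by day 17); so localization must finish by day 17 and therefore start by day 13.
So localization can start as early as day 8 and as late as day 13, giving 13 − 8 = 5 days of slack.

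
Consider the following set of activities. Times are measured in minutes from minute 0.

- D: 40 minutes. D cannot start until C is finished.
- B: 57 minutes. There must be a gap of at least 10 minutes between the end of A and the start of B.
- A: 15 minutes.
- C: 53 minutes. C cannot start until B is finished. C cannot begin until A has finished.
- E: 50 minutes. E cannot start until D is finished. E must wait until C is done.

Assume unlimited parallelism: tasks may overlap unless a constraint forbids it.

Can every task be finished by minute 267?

Nothing blocks A, so it runs from minute 0 to minute 15.
B waits on A (finishes minute 15, plus 10-minute gap → minute 25), so it starts at minute 25 and finishes at 25 + 57 = minute 82.
For C: B (finishes minute 82); A (finishes minute 15). Taking the maximum gives a start of minute 82, and it finishes at 82 + 53 = minute 135.
D waits on C (finishes minute 135), so it starts at minute 135 and finishes at 135 + 40 = minute 175.
E needs all of D (finishes minute 175); C (finishes minute 135). That puts its earliest start at minute 175; it finishes at 175 + 50 = minute 225.
Every task is finished by minute 225, which is no later than the deadline of 267, so the schedule is feasible.

Yes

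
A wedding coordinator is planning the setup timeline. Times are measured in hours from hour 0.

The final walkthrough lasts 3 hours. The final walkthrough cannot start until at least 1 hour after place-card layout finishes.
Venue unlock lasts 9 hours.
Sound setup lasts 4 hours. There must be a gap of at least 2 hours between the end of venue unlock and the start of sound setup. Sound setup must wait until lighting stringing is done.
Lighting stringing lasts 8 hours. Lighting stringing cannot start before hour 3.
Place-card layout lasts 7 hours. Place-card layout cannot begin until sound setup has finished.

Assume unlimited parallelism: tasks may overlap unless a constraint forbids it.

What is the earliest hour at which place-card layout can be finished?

Lighting stringing cannot begin until its own release at hour 3. It runs from hour 3 to 3 + 8 = hour 11.
Nothing blocks venue unlock, so it runs from hour 0 to hour 9.
For sound setup: venue unlock (finishes hour 9, plus 2-hour gap → hour 11); lighting stringing (finishes hour 11). Taking the maximum gives a start of hour 11, and it finishes at 11 + 4 = hour 15.
After sound setup (finishes hour 15), place-card layout can start at hour 15 and finishes at hour 22.

22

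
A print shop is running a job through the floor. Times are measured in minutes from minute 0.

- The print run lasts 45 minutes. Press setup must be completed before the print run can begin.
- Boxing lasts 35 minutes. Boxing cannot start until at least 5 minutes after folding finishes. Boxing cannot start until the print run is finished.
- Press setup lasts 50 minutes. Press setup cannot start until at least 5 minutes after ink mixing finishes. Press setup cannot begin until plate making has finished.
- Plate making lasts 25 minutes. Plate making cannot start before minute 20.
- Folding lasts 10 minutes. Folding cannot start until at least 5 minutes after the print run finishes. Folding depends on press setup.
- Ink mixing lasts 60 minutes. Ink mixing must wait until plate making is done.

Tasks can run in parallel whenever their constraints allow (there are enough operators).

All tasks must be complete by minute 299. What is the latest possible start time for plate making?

59

To finish by minute 299, boxing (duration 35) must start no later than minute 264.
Folding feeds into boxing (must start by minute 264, minus 5-minute gap → minute 259); so folding must finish by minute 259 and therefore start by minute 249.
The print run feeds folding (must start by minute 249, minus 5-minute gap → minute 244); boxing (must start by minute 264). Taking the minimum, the print run must finish by minute 244 and start by 244 − 45 = minute 199.
For press setup: the print run (must start by minute 199); folding (must start by minute 249). The most restrictive is minute 199; with a 50-minute duration, press setup must start by minute 149.
Ink mixing must finish before press setup (must start by minute 149, minus 5-minute gap → minute 144). With a 60-minute duration, ink mixing must start by 144 − 60 = minute 84.
Plate making must finish in time for ink mixing (must start by minute 84); press setup (must start by minute 149). The tightest is minute 84, so plate making must start by 84 − 25 = minute 59.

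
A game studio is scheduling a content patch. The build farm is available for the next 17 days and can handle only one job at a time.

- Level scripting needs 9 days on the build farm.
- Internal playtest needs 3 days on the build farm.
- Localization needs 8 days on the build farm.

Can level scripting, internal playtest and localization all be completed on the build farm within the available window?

No

Running back to back, the jobs need 9 + 3 + 8 = 20 days on the build farm.
Since 20 > 17, they cannot all fit.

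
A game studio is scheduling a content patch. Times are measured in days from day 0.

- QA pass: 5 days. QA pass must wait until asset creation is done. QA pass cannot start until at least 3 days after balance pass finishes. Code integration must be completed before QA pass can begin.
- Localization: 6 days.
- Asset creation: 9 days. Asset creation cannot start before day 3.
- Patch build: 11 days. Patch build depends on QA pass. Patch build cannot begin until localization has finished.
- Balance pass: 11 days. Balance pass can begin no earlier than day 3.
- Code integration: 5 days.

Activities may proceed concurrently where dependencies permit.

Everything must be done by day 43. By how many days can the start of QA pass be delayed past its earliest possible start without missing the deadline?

Balance pass cannot begin until its own release at day 3. It runs from day 3 to 3 + 11 = day 14.
Code integration has no prerequisites, so it starts at day 0 and finishes at day 5.
Asset creation cannot begin until its own release at day 3. It runs from day 3 to 3 + 9 = day 12.
QA pass cannot start until asset creation (finishes day 12); balance pass (finishes day 14, plus 3-day gap → day 17); code integration (finishes day 5). The controlling bound is day 17, so QA pass finishes at 17 + 5 = day 22.

Working backward from the deadline:
Patch build has no dependents, so it just needs to finish by day 43. Starting by 43 − 11 = day 32 achieves that.
QA pass feeds into patch build (must start by day 32); so QA pass must finish by day 32 and therefore start by day 27.
So QA pass can start as early as day 17 and as late as day 27, giving 27 − 17 = 10 days of slack.

10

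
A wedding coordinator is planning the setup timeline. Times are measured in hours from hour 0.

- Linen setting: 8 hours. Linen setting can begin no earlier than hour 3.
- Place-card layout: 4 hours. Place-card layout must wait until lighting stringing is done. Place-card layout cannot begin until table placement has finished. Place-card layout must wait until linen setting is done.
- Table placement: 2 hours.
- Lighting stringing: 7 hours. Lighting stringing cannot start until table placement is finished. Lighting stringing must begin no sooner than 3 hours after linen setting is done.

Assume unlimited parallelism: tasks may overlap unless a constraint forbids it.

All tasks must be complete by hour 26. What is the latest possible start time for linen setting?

4

To finish by hour 26, place-card layout (duration 4) must start no later than hour 22.
Since place-card layout (must start by hour 22) depends on it, lighting stringing must finish by hour 22. Backing off its 7-hour duration gives a latest start of hour 15.
Linen setting has several dependents: lighting stringing (must start by hour 15, minus 3-hour gap → hour 12); place-card layout (must start by hour 22). The earliest of those limits is hour 12, so linen setting must start by 12 − 8 = hour 4.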